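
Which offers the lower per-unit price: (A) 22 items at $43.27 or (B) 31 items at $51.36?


Deal A: $43.27/22 = $1.9668/unit
Deal B: $51.36/31 = $1.6568/unit
B is cheaper per unit
= Deal B

Deal B


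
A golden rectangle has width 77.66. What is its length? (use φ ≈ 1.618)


φ = (1 + √5) / 2 ≈ 1.618
Length = width × φ = 77.66 × 1.618 = 125.65388
≈ 125.65

125.65


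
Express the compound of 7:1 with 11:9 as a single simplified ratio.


Compound ratio = (7×11) : (1×9)
= 77:9
GCD = 1
= 77:9

77:9


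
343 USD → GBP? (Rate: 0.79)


Amount × rate = 343 × 0.79
= 270.97 GBP

270.97 GBP


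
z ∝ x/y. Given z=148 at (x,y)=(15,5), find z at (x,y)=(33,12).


z = k·x/y
Solve for k using the known point: k = z·y/x = 148×5/15 = 740/15 ≈ 49.3333
Now evaluate at x=33, y=12:
z = k × 33 / 12 = (740 × 33) / (15 × 12) = 24420/180
≈ 135.6667

135.6667


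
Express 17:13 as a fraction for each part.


Total parts = 17 + 13 = 30
First part: 17/30 = 17/30
Second part: 13/30 = 13/30
= 17/30 and 13/30

17/30 and 13/30


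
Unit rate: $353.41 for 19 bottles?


Unit rate = total / quantity
= 353.41 / 19
= $18.60 per unit

$18.60 per unit


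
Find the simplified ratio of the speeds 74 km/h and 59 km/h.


Ratio = 74:59
GCD = 1
Simplified = 74:59
Time ratio (same distance) = 59:74
Speed ratio = 74:59

74:59


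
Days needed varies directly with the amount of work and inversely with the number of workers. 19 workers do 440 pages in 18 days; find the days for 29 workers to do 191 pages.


Days ∝ work / workers, so d₂ = d₁ × (m₁/m₂) × (w₂/w₁)
Workers factor (inverse): 19/29 ≈ 0.6552
Work factor (direct): 191/440 ≈ 0.4341
d₂ = 18 × 19/29 × 191/440 = (18 × 19 × 191) / (29 × 440) = 65322/12760
≈ 5.12 days

5.12 days


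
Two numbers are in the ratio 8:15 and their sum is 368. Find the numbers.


Let A = 8k, B = 15k.
8k + 15k = 368
23k = 368 → k = 368/23 = 16
A = 8×16 = 128, B = 15×16 = 240
= A = 128, B = 240

A = 128, B = 240


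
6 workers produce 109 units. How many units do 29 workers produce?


Direct proportion: y/x = constant
k = 109/6 ≈ 18.1667
y₂ = k × 29 = 109 × 29 / 6 = 3161/6
≈ 526.83

526.83


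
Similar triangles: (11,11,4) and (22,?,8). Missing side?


Scale factor = 22/11 = 2
Missing side = 11 × 2
= 22.0

22.0


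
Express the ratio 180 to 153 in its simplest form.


GCD(180, 153) = 9
180/9 : 153/9
= 20:17

20:17


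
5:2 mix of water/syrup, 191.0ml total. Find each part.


Total parts = 5 + 2 = 7
water: 191.0 × 5/7 = 136.4ml
syrup: 191.0 × 2/7 = 54.6ml
= 136.4ml and 54.6ml

136.4ml and 54.6ml


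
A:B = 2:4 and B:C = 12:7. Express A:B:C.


Match B: multiply A:B by 12 → 24:48
Multiply B:C by 4 → 48:28
Combined: 24:48:28
GCD = 4
= 6:12:7

6:12:7


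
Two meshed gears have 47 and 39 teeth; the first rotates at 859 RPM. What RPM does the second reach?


Gear ratio = 47:39 = 47:39
RPM_B = RPM_A × (teeth_A / teeth_B)
= 859 × (47/39)
= 1035.2 RPM

1035.2 RPM


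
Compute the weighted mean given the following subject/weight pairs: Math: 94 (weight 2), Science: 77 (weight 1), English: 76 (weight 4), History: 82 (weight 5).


Numerator = 94×2 + 77×1 + 76×4 + 82×5
= 188 + 77 + 304 + 410
= 979
Total weight = 12
Weighted avg = 979/12
= 81.58

81.58


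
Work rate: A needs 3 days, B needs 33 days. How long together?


Rate of A = 1/3 per day
Rate of B = 1/33 per day
Combined rate = 1/3 + 1/33 = 36/99 ≈ 0.3636 per day
Days = 1 / combined rate = 99/36
= 2.75 days

2.75 days


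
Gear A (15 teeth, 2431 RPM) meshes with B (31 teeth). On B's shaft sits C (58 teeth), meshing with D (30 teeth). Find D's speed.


Stage 1: RPM_B = RPM_A × t_A/t_B = 2431 × 15/31 = 36465/31 ≈ 1176.29
B and C share a shaft → RPM_C = RPM_B
Stage 2: RPM_D = RPM_C × t_C/t_D = RPM_A × (t_A×t_C)/(t_B×t_D)
Overall ratio = (15×58)/(31×30) = 870/930
RPM_D = 2431 × 870/930 = 2114970/930
≈ 2274.16 RPM

2274.16 RPM


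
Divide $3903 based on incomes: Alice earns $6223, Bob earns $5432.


Total income = 6223 + 5432 = $11655
Alice: $3903 × 6223/11655 = $2083.94
Bob: $3903 × 5432/11655 = $1819.06
= Alice: $2083.94, Bob: $1819.06

Alice: $2083.94, Bob: $1819.06


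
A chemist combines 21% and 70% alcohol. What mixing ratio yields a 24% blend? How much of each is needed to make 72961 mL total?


Let x parts of 21% mix with y parts of 70%.
21x + 70y = 24(x + y)
21x + 70y = 24x + 24y
x(21 - 24) = y(24 - 70)
x/y = (70 - 24)/(24 - 21) = 46/3
Simplify: 46:3
Total parts = 49; one part = 72961/49 = 1489.00 mL
21% solution: 46×1489.00 = 68494.00 mL
70% solution: 3×1489.00 = 4467.00 mL
= ratio 46:3; 68494.00 mL and 4467.00 mL

ratio 46:3; 68494.00 mL and 4467.00 mL


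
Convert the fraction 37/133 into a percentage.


Percentage = (part / whole) × 100
= (37 / 133) × 100
≈ 27.82%

27.82%


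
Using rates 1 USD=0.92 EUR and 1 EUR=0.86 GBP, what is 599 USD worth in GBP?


Step 1: 599 USD × 0.92 = 551.08 EUR
Step 2: 551.08 EUR × 0.86 = 473.93 GBP
Implied rate USD→GBP = 0.92 × 0.86 = 0.7912
= 473.93 GBP

473.93 GBP


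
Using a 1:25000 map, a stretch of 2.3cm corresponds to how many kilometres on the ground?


Real distance = map distance × scale
= 2.3cm × 25000
= 57500 cm = 575.0 m
= 0.575 km

0.575 km


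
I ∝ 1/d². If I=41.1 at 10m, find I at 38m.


I₁d₁² = I₂d₂²
I₂ = I₁ × (d₁/d₂)²
= 41.1 × (10/38)²
= 41.1 × 100/1444
= 4110/1444
≈ 2.8463

2.8463


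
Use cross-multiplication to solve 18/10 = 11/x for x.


Cross multiply: 18 × x = 10 × 11
18x = 110
x = 110 / 18
= 6.11

6.11


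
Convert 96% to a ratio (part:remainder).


96% means 96 parts out of 100; remainder = 4
Part : remainder = 96:4
GCD = 4
= 24:1

24:1


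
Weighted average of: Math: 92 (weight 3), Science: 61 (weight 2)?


Numerator = 92×3 + 61×2
= 276 + 122
= 398
Total weight = 5
Weighted avg = 398/5
= 79.60

79.60


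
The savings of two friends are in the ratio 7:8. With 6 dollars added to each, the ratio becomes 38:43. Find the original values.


Let A = 7k, B = 8k.
(7k + 6) / (8k + 6) = 38/43
Cross-multiply: 43(7k + 6) = 38(8k + 6)
301k + 258 = 304k + 228
301k - 304k = 228 - 258
-3k = -30
k = -30/-3 = 10
A = 7×10 = 70, B = 8×10 = 80
= A = 70, B = 80

A = 70, B = 80


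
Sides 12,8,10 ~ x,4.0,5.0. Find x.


Scale factor = 4.0/8 = 0.5
Missing side = 12 × 0.5
= 6.0

6.0


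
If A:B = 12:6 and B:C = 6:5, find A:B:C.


Match B: multiply A:B by 6 → 72:36
Multiply B:C by 6 → 36:30
Combined: 72:36:30
GCD = 6
= 12:6:5

12:6:5


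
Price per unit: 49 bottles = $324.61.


Unit rate = total / quantity
= 324.61 / 49
= $6.62 per unit

$6.62 per unit


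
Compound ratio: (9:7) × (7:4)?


Compound ratio = (9×7) : (7×4)
= 63:28
GCD = 7
= 9:4

9:4


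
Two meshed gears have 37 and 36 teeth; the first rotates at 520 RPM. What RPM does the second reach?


Gear ratio = 37:36 = 37:36
RPM_B = RPM_A × (teeth_A / teeth_B)
= 520 × (37/36)
= 534.4 RPM

534.4 RPM


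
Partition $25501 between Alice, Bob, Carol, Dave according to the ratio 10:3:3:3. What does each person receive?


Total parts = 10 + 3 + 3 + 3 = 19
Alice: 25501 × 10/19 = 13421.58
Bob: 25501 × 3/19 = 4026.47
Carol: 25501 × 3/19 = 4026.47
Dave: 25501 × 3/19 = 4026.47
= Alice: $13421.58, Bob: $4026.47, Carol: $4026.47, Dave: $4026.47

Alice: $13421.58, Bob: $4026.47, Carol: $4026.47, Dave: $4026.47


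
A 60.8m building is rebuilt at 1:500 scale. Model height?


Model size = real / scale
= 60.8 / 500
= 0.1216 m

0.1216 m


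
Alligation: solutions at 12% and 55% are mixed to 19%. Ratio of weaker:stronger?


Let x parts of 12% mix with y parts of 55%.
12x + 55y = 19(x + y)
12x + 55y = 19x + 19y
x(12 - 19) = y(19 - 55)
x/y = (55 - 19)/(19 - 12) = 36/7
Simplify: 36:7
= 36:7

36:7


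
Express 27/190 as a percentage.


Percentage = (part / whole) × 100
= (27 / 190) × 100
≈ 14.21%

14.21%


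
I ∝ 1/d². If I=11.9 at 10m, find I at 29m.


I₁d₁² = I₂d₂²
I₂ = I₁ × (d₁/d₂)²
= 11.9 × (10/29)²
= 11.9 × 100/841
= 1190/841
≈ 1.4150

1.4150


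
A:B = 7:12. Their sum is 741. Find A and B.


Let A = 7k, B = 12k.
7k + 12k = 741
19k = 741 → k = 741/19 = 39
A = 7×39 = 273, B = 12×39 = 468
= A = 273, B = 468

A = 273, B = 468


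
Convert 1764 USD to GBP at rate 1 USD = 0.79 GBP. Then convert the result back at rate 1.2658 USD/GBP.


Amount × rate = 1764 × 0.79 = 1393.56 GBP
Round-trip: 1393.56 × 1.2658 = 1763.97 USD
= 1393.56 GBP, then 1763.97 USD

1393.56 GBP, then 1763.97 USD


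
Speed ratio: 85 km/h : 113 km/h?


Ratio = 85:113
GCD = 1
Simplified = 85:113
Time ratio (same distance) = 113:85
Speed ratio = 85:113

85:113


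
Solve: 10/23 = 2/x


Cross multiply: 10 × x = 23 × 2
10x = 46
x = 46 / 10
= 4.60

4.60


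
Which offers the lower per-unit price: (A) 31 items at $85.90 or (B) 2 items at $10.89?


Deal A: $85.90/31 = $2.7710/unit
Deal B: $10.89/2 = $5.4450/unit
A is cheaper per unit
= Deal A

Deal A


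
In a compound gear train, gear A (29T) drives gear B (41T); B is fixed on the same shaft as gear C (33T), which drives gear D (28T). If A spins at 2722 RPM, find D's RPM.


Stage 1: RPM_B = RPM_A × t_A/t_B = 2722 × 29/41 = 78938/41 ≈ 1925.32
B and C share a shaft → RPM_C = RPM_B
Stage 2: RPM_D = RPM_C × t_C/t_D = RPM_A × (t_A×t_C)/(t_B×t_D)
Overall ratio = (29×33)/(41×28) = 957/1148
RPM_D = 2722 × 957/1148 = 2604954/1148
≈ 2269.12 RPM

2269.12 RPM


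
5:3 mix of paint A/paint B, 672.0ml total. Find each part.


Total parts = 5 + 3 = 8
paint A: 672.0 × 5/8 = 420.0ml
paint B: 672.0 × 3/8 = 252.0ml
= 420.0ml and 252.0ml

420.0ml and 252.0ml


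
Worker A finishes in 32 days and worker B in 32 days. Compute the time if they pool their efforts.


Rate of A = 1/32 per day
Rate of B = 1/32 per day
Combined rate = 1/32 + 1/32 = 64/1024 = 0.0625 per day
Days = 1 / combined rate = 1024/64
= 16.00 days

16.00 days


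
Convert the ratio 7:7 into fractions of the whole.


Total parts = 7 + 7 = 14
First part: 7/14 = 1/2
Second part: 7/14 = 1/2
= 1/2 and 1/2

1/2 and 1/2


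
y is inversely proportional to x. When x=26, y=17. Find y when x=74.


Inverse proportion: x × y = constant
k = 26 × 17 = 442
y₂ = k / 74 = 442 / 74
= 5.97

5.97


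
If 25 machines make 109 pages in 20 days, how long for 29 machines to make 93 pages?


Days ∝ work / workers, so d₂ = d₁ × (m₁/m₂) × (w₂/w₁)
Workers factor (inverse): 25/29 ≈ 0.8621
Work factor (direct): 93/109 ≈ 0.8532
d₂ = 20 × 25/29 × 93/109 = (20 × 25 × 93) / (29 × 109) = 46500/3161
≈ 14.71 days

14.71 days


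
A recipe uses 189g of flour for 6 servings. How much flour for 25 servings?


Direct proportion: y/x = constant
k = 189/6 = 31.5000
y₂ = k × 25 = 189 × 25 / 6 = 4725/6
= 787.50

787.50


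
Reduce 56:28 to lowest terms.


GCD(56, 28) = 28
56/28 : 28/28
= 2:1

2:1


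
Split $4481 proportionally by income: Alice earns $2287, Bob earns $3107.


Total income = 2287 + 3107 = $5394
Alice: $4481 × 2287/5394 = $1899.90
Bob: $4481 × 3107/5394 = $2581.10
= Alice: $1899.90, Bob: $2581.10

Alice: $1899.90, Bob: $2581.10


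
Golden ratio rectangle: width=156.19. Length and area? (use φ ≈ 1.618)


φ = (1 + √5) / 2 ≈ 1.618
Length = width × φ = 156.19 × 1.618 = 252.71542
≈ 252.72
Area = width × length = 156.19 × 252.71542 = 39471.6214498 ≈ 39471.62
= Length: 252.72, Area: 39471.62

Length: 252.72, Area: 39471.62


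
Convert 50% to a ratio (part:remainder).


50% means 50 parts out of 100; remainder = 50
Part : remainder = 50:50
GCD = 50
= 1:1

1:1


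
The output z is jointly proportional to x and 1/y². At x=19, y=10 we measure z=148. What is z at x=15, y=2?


z = k·x/y²
Solve for k using the known point: k = z·y²/x = 148×100/19 = 14800/19 ≈ 778.9474
Now evaluate at x=15, y=2:
z = k × 15 / 4 = (14800 × 15) / (19 × 4) = 222000/76
≈ 2921.0526

2921.0526


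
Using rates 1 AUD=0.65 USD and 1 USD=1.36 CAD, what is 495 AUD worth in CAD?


Step 1: 495 AUD × 0.65 = 321.75 USD
Step 2: 321.75 USD × 1.36 = 437.58 CAD
Implied rate AUD→CAD = 0.65 × 1.36 = 0.8840
= 437.58 CAD

437.58 CAD


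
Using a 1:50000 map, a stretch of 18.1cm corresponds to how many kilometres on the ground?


Real distance = map distance × scale
= 18.1cm × 50000
= 905000 cm = 9050.0 m
= 9.050 km

9.050 km


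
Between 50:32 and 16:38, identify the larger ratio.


50/32 = 1.5625
16/38 = 0.4211
1.5625 > 0.4211, so 50:32 is greater
= 50:32

50:32


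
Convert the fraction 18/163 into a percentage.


Percentage = (part / whole) × 100
= (18 / 163) × 100
≈ 11.04%

11.04%


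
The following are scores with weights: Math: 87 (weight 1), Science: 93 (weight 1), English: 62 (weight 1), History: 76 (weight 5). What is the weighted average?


Numerator = 87×1 + 93×1 + 62×1 + 76×5
= 87 + 93 + 62 + 380
= 622
Total weight = 8
Weighted avg = 622/8
= 77.75

77.75


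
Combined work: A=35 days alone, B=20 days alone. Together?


Rate of A = 1/35 per day
Rate of B = 1/20 per day
Combined rate = 1/35 + 1/20 = 55/700 ≈ 0.0786 per day
Days = 1 / combined rate = 700/55
≈ 12.73 days

12.73 days


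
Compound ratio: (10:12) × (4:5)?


Compound ratio = (10×4) : (12×5)
= 40:60
GCD = 20
= 2:3

2:3


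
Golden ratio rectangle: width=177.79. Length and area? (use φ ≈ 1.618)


φ = (1 + √5) / 2 ≈ 1.618
Length = width × φ = 177.79 × 1.618 = 287.66422
≈ 287.66
Area = width × length = 177.79 × 287.66422 = 51143.8216738 ≈ 51143.82
= Length: 287.66, Area: 51143.82

Length: 287.66, Area: 51143.82


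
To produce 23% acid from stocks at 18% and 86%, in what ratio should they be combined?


Let x parts of 18% mix with y parts of 86%.
18x + 86y = 23(x + y)
18x + 86y = 23x + 23y
x(18 - 23) = y(23 - 86)
x/y = (86 - 23)/(23 - 18) = 63/5
Simplify: 63:5
= 63:5

63:5


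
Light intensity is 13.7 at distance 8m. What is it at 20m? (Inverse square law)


I₁d₁² = I₂d₂²
I₂ = I₁ × (d₁/d₂)²
= 13.7 × (8/20)²
= 13.7 × 64/400
= 876.8/400
= 2.1920

2.1920


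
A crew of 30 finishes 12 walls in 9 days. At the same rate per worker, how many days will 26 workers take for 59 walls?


Days ∝ work / workers, so d₂ = d₁ × (m₁/m₂) × (w₂/w₁)
Workers factor (inverse): 30/26 ≈ 1.1538
Work factor (direct): 59/12 ≈ 4.9167
d₂ = 9 × 30/26 × 59/12 = (9 × 30 × 59) / (26 × 12) = 15930/312
≈ 51.06 days

51.06 days


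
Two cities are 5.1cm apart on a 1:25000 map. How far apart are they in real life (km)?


Real distance = map distance × scale
= 5.1cm × 25000
= 127500 cm = 1275.0 m
= 1.275 km

1.275 km


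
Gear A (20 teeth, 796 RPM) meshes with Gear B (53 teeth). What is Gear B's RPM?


Gear ratio = 20:53 = 20:53
RPM_B = RPM_A × (teeth_A / teeth_B)
= 796 × (20/53)
= 300.4 RPM

300.4 RPM


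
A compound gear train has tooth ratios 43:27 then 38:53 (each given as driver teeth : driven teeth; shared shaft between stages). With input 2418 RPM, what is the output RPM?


Stage 1: RPM_B = RPM_A × t_A/t_B = 2418 × 43/27 = 103974/27 ≈ 3850.89
B and C share a shaft → RPM_C = RPM_B
Stage 2: RPM_D = RPM_C × t_C/t_D = RPM_A × (t_A×t_C)/(t_B×t_D)
Overall ratio = (43×38)/(27×53) = 1634/1431
RPM_D = 2418 × 1634/1431 = 3951012/1431
≈ 2761.01 RPM

2761.01 RPM


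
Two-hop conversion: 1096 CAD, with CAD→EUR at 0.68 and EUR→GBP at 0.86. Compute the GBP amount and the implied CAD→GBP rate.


Step 1: 1096 CAD × 0.68 = 745.28 EUR
Step 2: 745.28 EUR × 0.86 = 640.94 GBP
Implied rate CAD→GBP = 0.68 × 0.86 = 0.5848
= 640.94 GBP; implied rate 0.5848 GBP/CAD

640.94 GBP; implied rate 0.5848 GBP/CAD


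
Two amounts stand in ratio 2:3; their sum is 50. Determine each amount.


Let A = 2k, B = 3k.
2k + 3k = 50
5k = 50 → k = 50/5 = 10
A = 2×10 = 20, B = 3×10 = 30
= A = 20, B = 30

A = 20, B = 30


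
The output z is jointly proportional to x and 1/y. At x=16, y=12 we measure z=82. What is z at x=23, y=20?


z = k·x/y
Solve for k using the known point: k = z·y/x = 82×12/16 = 984/16 = 61.5000
Now evaluate at x=23, y=20:
z = k × 23 / 20 = (984 × 23) / (16 × 20) = 22632/320
= 70.7250

70.7250


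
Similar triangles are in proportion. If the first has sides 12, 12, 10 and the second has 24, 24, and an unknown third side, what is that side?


Scale factor = 24/12 = 2
Missing side = 10 × 2
= 20.0

20.0


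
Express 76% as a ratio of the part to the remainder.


76% means 76 parts out of 100; remainder = 24
Part : remainder = 76:24
GCD = 4
= 19:6

19:6


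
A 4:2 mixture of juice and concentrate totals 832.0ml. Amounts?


Total parts = 4 + 2 = 6
juice: 832.0 × 4/6 = 554.7ml
concentrate: 832.0 × 2/6 = 277.3ml
= 554.7ml and 277.3ml

554.7ml and 277.3ml


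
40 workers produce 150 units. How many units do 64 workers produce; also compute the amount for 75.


Direct proportion: y/x = constant
k = 150/40 = 3.7500
y at x=64: k × 64 = 150 × 64 / 40 = 9600/40 = 240.00
y at x=75: k × 75 = 150 × 75 / 40 = 11250/40 = 281.25
= 240.00 and 281.25

240.00 and 281.25


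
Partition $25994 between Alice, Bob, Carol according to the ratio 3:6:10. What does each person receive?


Total parts = 3 + 6 + 10 = 19
Alice: 25994 × 3/19 = 4104.32
Bob: 25994 × 6/19 = 8208.63
Carol: 25994 × 10/19 = 13681.05
= Alice: $4104.32, Bob: $8208.63, Carol: $13681.05

Alice: $4104.32, Bob: $8208.63, Carol: $13681.05


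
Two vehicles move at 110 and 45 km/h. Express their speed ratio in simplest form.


Ratio = 110:45
GCD = 5
Simplified = 22:9
Time ratio (same distance) = 9:22
Speed ratio = 22:9

22:9


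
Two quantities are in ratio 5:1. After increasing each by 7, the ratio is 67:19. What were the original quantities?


Let A = 5k, B = 1k.
(5k + 7) / (1k + 7) = 67/19
Cross-multiply: 19(5k + 7) = 67(1k + 7)
95k + 133 = 67k + 469
95k - 67k = 469 - 133
28k = 336
k = 336/28 = 12
A = 5×12 = 60, B = 1×12 = 12
= A = 60, B = 12

A = 60, B = 12


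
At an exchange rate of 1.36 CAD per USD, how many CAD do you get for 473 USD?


Amount × rate = 473 × 1.36
= 643.28 CAD

643.28 CAD


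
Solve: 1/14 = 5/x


Cross multiply: 1 × x = 14 × 5
1x = 70
x = 70 / 1
= 70.00

70.00


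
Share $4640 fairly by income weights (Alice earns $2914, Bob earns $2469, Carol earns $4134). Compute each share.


Total income = 2914 + 2469 + 4134 = $9517
Alice: $4640 × 2914/9517 = $1420.72
Bob: $4640 × 2469/9517 = $1203.76
Carol: $4640 × 4134/9517 = $2015.53
= Alice: $1420.72, Bob: $1203.76, Carol: $2015.53

Alice: $1420.72, Bob: $1203.76, Carol: $2015.53


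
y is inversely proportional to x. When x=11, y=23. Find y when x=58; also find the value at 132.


Inverse proportion: x × y = constant
k = 11 × 23 = 253
At x=58: k/58 = 4.36
At x=132: k/132 = 1.92
= 4.36 and 1.92

4.36 and 1.92


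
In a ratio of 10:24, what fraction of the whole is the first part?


Total parts = 10 + 24 = 34
First part: 10/34 = 5/17
= 5/17

5/17


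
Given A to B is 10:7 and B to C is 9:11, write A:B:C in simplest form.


Match B: multiply A:B by 9 → 90:63
Multiply B:C by 7 → 63:77
Combined: 90:63:77
GCD = 1
= 90:63:77

90:63:77


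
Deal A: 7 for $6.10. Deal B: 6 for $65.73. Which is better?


Deal A: $6.10/7 = $0.8714/unit
Deal B: $65.73/6 = $10.9550/unit
A is cheaper per unit
= Deal A

Deal A


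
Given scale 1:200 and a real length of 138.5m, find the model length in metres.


Model size = real / scale
= 138.5 / 200
= 0.6925 m

0.6925 m


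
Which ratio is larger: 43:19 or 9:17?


43/19 = 2.2632
9/17 = 0.5294
2.2632 > 0.5294, so 43:19 is greater
= 43:19

43:19


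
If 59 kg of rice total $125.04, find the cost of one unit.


Unit rate = total / quantity
= 125.04 / 59
= $2.12 per unit

$2.12 per unit


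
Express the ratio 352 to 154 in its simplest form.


GCD(352, 154) = 22
352/22 : 154/22
= 16:7

16:7


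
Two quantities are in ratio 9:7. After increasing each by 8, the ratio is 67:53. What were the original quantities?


Let A = 9k, B = 7k.
(9k + 8) / (7k + 8) = 67/53
Cross-multiply: 53(9k + 8) = 67(7k + 8)
477k + 424 = 469k + 536
477k - 469k = 536 - 424
8k = 112
k = 112/8 = 14
A = 9×14 = 126, B = 7×14 = 98
= A = 126, B = 98

A = 126, B = 98


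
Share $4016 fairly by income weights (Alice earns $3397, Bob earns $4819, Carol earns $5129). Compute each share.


Total income = 3397 + 4819 + 5129 = $13345
Alice: $4016 × 3397/13345 = $1022.28
Bob: $4016 × 4819/13345 = $1450.21
Carol: $4016 × 5129/13345 = $1543.50
= Alice: $1022.28, Bob: $1450.21, Carol: $1543.50

Alice: $1022.28, Bob: $1450.21, Carol: $1543.50


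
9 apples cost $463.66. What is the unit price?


Unit rate = total / quantity
= 463.66 / 9
= $51.52 per unit

$51.52 per unit


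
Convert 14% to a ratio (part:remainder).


14% means 14 parts out of 100; remainder = 86
Part : remainder = 14:86
GCD = 2
= 7:43

7:43


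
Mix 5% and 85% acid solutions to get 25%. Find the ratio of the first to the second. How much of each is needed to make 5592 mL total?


Let x parts of 5% mix with y parts of 85%.
5x + 85y = 25(x + y)
5x + 85y = 25x + 25y
x(5 - 25) = y(25 - 85)
x/y = (85 - 25)/(25 - 5) = 60/20
Simplify: 3:1
Total parts = 4; one part = 5592/4 = 1398.00 mL
5% solution: 3×1398.00 = 4194.00 mL
85% solution: 1×1398.00 = 1398.00 mL
= ratio 3:1; 4194.00 mL and 1398.00 mL

ratio 3:1; 4194.00 mL and 1398.00 mL


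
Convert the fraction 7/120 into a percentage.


Percentage = (part / whole) × 100
= (7 / 120) × 100
≈ 5.83%

5.83%


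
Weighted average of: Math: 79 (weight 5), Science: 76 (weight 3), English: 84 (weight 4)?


Numerator = 79×5 + 76×3 + 84×4
= 395 + 228 + 336
= 959
Total weight = 12
Weighted avg = 959/12
= 79.92

79.92


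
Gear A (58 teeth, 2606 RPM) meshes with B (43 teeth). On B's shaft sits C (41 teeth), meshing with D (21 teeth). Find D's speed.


Stage 1: RPM_B = RPM_A × t_A/t_B = 2606 × 58/43 = 151148/43 ≈ 3515.07
B and C share a shaft → RPM_C = RPM_B
Stage 2: RPM_D = RPM_C × t_C/t_D = RPM_A × (t_A×t_C)/(t_B×t_D)
Overall ratio = (58×41)/(43×21) = 2378/903
RPM_D = 2606 × 2378/903 = 6197068/903
≈ 6862.76 RPM

6862.76 RPM


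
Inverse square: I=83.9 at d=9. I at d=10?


I₁d₁² = I₂d₂²
I₂ = I₁ × (d₁/d₂)²
= 83.9 × (9/10)²
= 83.9 × 81/100
= 6795.9/100
= 67.9590

67.9590


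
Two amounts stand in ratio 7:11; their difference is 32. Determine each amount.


Let A = 7k, B = 11k.
11k - 7k = 32
4k = 32 → k = 32/4 = 8
A = 7×8 = 56, B = 11×8 = 88
= A = 56, B = 88

A = 56, B = 88


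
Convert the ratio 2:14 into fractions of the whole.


Total parts = 2 + 14 = 16
First part: 2/16 = 1/8
Second part: 14/16 = 7/8
= 1/8 and 7/8

1/8 and 7/8


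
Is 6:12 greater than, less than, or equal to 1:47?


6/12 = 0.5000
1/47 = 0.0213
0.5000 > 0.0213, so 6:12 is greater
= greater than

greater than


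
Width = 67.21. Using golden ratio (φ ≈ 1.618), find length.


φ = (1 + √5) / 2 ≈ 1.618
Length = width × φ = 67.21 × 1.618 = 108.74578
≈ 108.75

108.75


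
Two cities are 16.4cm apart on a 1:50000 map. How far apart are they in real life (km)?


Real distance = map distance × scale
= 16.4cm × 50000
= 820000 cm = 8200.0 m
= 8.200 km

8.200 km


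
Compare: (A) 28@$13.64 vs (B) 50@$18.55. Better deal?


Deal A: $13.64/28 = $0.4871/unit
Deal B: $18.55/50 = $0.3710/unit
B is cheaper per unit
= Deal B

Deal B


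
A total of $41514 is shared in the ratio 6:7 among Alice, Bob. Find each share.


Total parts = 6 + 7 = 13
Alice: 41514 × 6/13 = 19160.31
Bob: 41514 × 7/13 = 22353.69
= Alice: $19160.31, Bob: $22353.69

Alice: $19160.31, Bob: $22353.69


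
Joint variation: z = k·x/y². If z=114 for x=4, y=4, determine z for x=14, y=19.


z = k·x/y²
Solve for k using the known point: k = z·y²/x = 114×16/4 = 1824/4 = 456.0000
Now evaluate at x=14, y=19:
z = k × 14 / 361 = (1824 × 14) / (4 × 361) = 25536/1444
≈ 17.6842

17.6842


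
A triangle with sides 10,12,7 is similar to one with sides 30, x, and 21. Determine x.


Scale factor = 30/10 = 3
Missing side = 12 × 3
= 36.0

36.0


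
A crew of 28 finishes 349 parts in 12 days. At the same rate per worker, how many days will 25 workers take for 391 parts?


Days ∝ work / workers, so d₂ = d₁ × (m₁/m₂) × (w₂/w₁)
Workers factor (inverse): 28/25 = 1.1200
Work factor (direct): 391/349 ≈ 1.1203
d₂ = 12 × 28/25 × 391/349 = (12 × 28 × 391) / (25 × 349) = 131376/8725
≈ 15.06 days

15.06 days


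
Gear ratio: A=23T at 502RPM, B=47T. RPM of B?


Gear ratio = 23:47 = 23:47
RPM_B = RPM_A × (teeth_A / teeth_B)
= 502 × (23/47)
= 245.7 RPM

245.7 RPM


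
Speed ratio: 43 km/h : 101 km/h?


Ratio = 43:101
GCD = 1
Simplified = 43:101
Time ratio (same distance) = 101:43
Speed ratio = 43:101

43:101


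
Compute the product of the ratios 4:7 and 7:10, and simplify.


Compound ratio = (4×7) : (7×10)
= 28:70
GCD = 14
= 2:5

2:5


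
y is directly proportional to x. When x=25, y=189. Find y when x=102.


Direct proportion: y/x = constant
k = 189/25 = 7.5600
y₂ = k × 102 = 189 × 102 / 25 = 19278/25
= 771.12

771.12


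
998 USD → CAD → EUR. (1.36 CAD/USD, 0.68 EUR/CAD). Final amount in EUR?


Step 1: 998 USD × 1.36 = 1357.28 CAD
Step 2: 1357.28 CAD × 0.68 = 922.95 EUR
Implied rate USD→EUR = 1.36 × 0.68 = 0.9248
= 922.95 EUR

922.95 EUR


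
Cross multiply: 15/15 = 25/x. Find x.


Cross multiply: 15 × x = 15 × 25
15x = 375
x = 375 / 15
= 25.00

25.00


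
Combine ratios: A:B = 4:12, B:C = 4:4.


Match B: multiply A:B by 4 → 16:48
Multiply B:C by 12 → 48:48
Combined: 16:48:48
GCD = 16
= 1:3:3

1:3:3


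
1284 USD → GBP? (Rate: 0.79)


Amount × rate = 1284 × 0.79
= 1014.36 GBP

1014.36 GBP


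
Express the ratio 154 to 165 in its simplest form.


GCD(154, 165) = 11
154/11 : 165/11
= 14:15

14:15


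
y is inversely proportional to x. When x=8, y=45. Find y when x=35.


Inverse proportion: x × y = constant
k = 8 × 45 = 360
y₂ = k / 35 = 360 / 35
= 10.29

10.29


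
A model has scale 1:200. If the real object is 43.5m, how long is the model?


Model size = real / scale
= 43.5 / 200
= 0.2175 m

0.2175 m


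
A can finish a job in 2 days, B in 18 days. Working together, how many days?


Rate of A = 1/2 per day
Rate of B = 1/18 per day
Combined rate = 1/2 + 1/18 = 20/36 ≈ 0.5556 per day
Days = 1 / combined rate = 36/20
= 1.80 days

1.80 days


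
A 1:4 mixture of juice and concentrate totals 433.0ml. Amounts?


Total parts = 1 + 4 = 5
juice: 433.0 × 1/5 = 86.6ml
concentrate: 433.0 × 4/5 = 346.4ml
= 86.6ml and 346.4ml

86.6ml and 346.4ml


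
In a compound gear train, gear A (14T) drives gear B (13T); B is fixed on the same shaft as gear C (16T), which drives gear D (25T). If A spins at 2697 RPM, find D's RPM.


Stage 1: RPM_B = RPM_A × t_A/t_B = 2697 × 14/13 = 37758/13 ≈ 2904.46
B and C share a shaft → RPM_C = RPM_B
Stage 2: RPM_D = RPM_C × t_C/t_D = RPM_A × (t_A×t_C)/(t_B×t_D)
Overall ratio = (14×16)/(13×25) = 224/325
RPM_D = 2697 × 224/325 = 604128/325
≈ 1858.86 RPM

1858.86 RPM


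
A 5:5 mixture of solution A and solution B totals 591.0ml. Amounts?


Total parts = 5 + 5 = 10
solution A: 591.0 × 5/10 = 295.5ml
solution B: 591.0 × 5/10 = 295.5ml
= 295.5ml and 295.5ml

295.5ml and 295.5ml


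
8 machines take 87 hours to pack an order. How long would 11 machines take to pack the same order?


Inverse proportion: x × y = constant
k = 8 × 87 = 696
y₂ = k / 11 = 696 / 11
= 63.27

63.27


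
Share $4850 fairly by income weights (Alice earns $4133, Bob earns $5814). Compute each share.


Total income = 4133 + 5814 = $9947
Alice: $4850 × 4133/9947 = $2015.19
Bob: $4850 × 5814/9947 = $2834.81
= Alice: $2015.19, Bob: $2834.81

Alice: $2015.19, Bob: $2834.81


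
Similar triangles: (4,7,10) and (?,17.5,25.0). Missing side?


Scale factor = 17.5/7 = 2.5
Missing side = 4 × 2.5
= 10.0

10.0


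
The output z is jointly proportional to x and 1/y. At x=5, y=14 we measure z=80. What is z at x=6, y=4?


z = k·x/y
Solve for k using the known point: k = z·y/x = 80×14/5 = 1120/5 = 224.0000
Now evaluate at x=6, y=4:
z = k × 6 / 4 = (1120 × 6) / (5 × 4) = 6720/20
= 336.0000

336.0000


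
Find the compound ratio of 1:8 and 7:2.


Compound ratio = (1×7) : (8×2)
= 7:16
GCD = 1
= 7:16

7:16


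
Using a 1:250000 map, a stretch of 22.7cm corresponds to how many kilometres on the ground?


Real distance = map distance × scale
= 22.7cm × 250000
= 5675000 cm = 56750.0 m
= 56.750 km

56.750 km


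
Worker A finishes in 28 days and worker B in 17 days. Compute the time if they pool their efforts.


Rate of A = 1/28 per day
Rate of B = 1/17 per day
Combined rate = 1/28 + 1/17 = 45/476 ≈ 0.0945 per day
Days = 1 / combined rate = 476/45
≈ 10.58 days

10.58 days


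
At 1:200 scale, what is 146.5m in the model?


Model size = real / scale
= 146.5 / 200
= 0.7325 m

0.7325 m


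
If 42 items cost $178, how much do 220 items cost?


Direct proportion: y/x = constant
k = 178/42 ≈ 4.2381
y₂ = k × 220 = 178 × 220 / 42 = 39160/42
≈ 932.38

932.38


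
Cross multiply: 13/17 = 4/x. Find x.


Cross multiply: 13 × x = 17 × 4
13x = 68
x = 68 / 13
= 5.23

5.23


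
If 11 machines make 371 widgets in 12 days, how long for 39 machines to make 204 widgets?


Days ∝ work / workers, so d₂ = d₁ × (m₁/m₂) × (w₂/w₁)
Workers factor (inverse): 11/39 ≈ 0.2821
Work factor (direct): 204/371 ≈ 0.5499
d₂ = 12 × 11/39 × 204/371 = (12 × 11 × 204) / (39 × 371) = 26928/14469
≈ 1.86 days

1.86 days


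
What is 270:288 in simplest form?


GCD(270, 288) = 18
270/18 : 288/18
= 15:16

15:16


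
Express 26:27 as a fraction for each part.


Total parts = 26 + 27 = 53
First part: 26/53 = 26/53
Second part: 27/53 = 27/53
= 26/53 and 27/53

26/53 and 27/53


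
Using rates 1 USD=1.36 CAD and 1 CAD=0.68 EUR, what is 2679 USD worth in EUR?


Step 1: 2679 USD × 1.36 = 3643.44 CAD
Step 2: 3643.44 CAD × 0.68 = 2477.54 EUR
Implied rate USD→EUR = 1.36 × 0.68 = 0.9248
= 2477.54 EUR

2477.54 EUR


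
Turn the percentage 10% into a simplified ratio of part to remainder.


10% means 10 parts out of 100; remainder = 90
Part : remainder = 10:90
GCD = 10
= 1:9

1:9


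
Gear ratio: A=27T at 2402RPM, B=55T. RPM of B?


Gear ratio = 27:55 = 27:55
RPM_B = RPM_A × (teeth_A / teeth_B)
= 2402 × (27/55)
= 1179.2 RPM

1179.2 RPM


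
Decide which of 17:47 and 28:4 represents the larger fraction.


17/47 = 0.3617
28/4 = 7.0000
0.3617 < 7.0000, so 17:47 is less
= 28:4

28:4


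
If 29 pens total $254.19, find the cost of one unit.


Unit rate = total / quantity
= 254.19 / 29
= $8.77 per unit

$8.77 per unit


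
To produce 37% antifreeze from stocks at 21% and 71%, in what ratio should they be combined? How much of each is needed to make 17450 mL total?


Let x parts of 21% mix with y parts of 71%.
21x + 71y = 37(x + y)
21x + 71y = 37x + 37y
x(21 - 37) = y(37 - 71)
x/y = (71 - 37)/(37 - 21) = 34/16
Simplify: 17:8
Total parts = 25; one part = 17450/25 = 698.00 mL
21% solution: 17×698.00 = 11866.00 mL
71% solution: 8×698.00 = 5584.00 mL
= ratio 17:8; 11866.00 mL and 5584.00 mL

ratio 17:8; 11866.00 mL and 5584.00 mL


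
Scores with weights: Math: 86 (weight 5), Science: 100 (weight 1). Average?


Numerator = 86×5 + 100×1
= 430 + 100
= 530
Total weight = 6
Weighted avg = 530/6
= 88.33

88.33


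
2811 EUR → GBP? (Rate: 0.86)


Amount × rate = 2811 × 0.86
= 2417.46 GBP

2417.46 GBP


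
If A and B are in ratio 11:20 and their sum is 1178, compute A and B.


Let A = 11k, B = 20k.
11k + 20k = 1178
31k = 1178 → k = 1178/31 = 38
A = 11×38 = 418, B = 20×38 = 760
= A = 418, B = 760

A = 418, B = 760


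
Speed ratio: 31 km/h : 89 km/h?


Ratio = 31:89
GCD = 1
Simplified = 31:89
Time ratio (same distance) = 89:31
Speed ratio = 31:89

31:89


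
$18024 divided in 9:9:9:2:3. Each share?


Total parts = 9 + 9 + 9 + 2 + 3 = 32
Part 1: 18024 × 9/32 = 5069.25
Part 2: 18024 × 9/32 = 5069.25
Part 3: 18024 × 9/32 = 5069.25
Part 4: 18024 × 2/32 = 1126.50
Part 5: 18024 × 3/32 = 1689.75
= Part 1: $5069.25, Part 2: $5069.25, Part 3: $5069.25, Part 4: $1126.50, Part 5: $1689.75

Part 1: $5069.25, Part 2: $5069.25, Part 3: $5069.25, Part 4: $1126.50, Part 5: $1689.75


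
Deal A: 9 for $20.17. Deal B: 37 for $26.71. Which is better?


Deal A: $20.17/9 = $2.2411/unit
Deal B: $26.71/37 = $0.7219/unit
B is cheaper per unit
= Deal B

Deal B


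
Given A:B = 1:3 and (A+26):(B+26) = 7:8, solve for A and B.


Let A = 1k, B = 3k.
(1k + 26) / (3k + 26) = 7/8
Cross-multiply: 8(1k + 26) = 7(3k + 26)
8k + 208 = 21k + 182
8k - 21k = 182 - 208
-13k = -26
k = -26/-13 = 2
A = 1×2 = 2, B = 3×2 = 6
= A = 2, B = 6

A = 2, B = 6


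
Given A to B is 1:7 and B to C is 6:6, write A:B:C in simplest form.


Match B: multiply A:B by 6 → 6:42
Multiply B:C by 7 → 42:42
Combined: 6:42:42
GCD = 6
= 1:7:7

1:7:7


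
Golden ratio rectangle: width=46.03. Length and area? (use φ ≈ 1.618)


φ = (1 + √5) / 2 ≈ 1.618
Length = width × φ = 46.03 × 1.618 = 74.47654
≈ 74.48
Area = width × length = 46.03 × 74.47654 = 3428.1551362 ≈ 3428.16
= Length: 74.48, Area: 3428.16

Length: 74.48, Area: 3428.16


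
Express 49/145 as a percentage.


Percentage = (part / whole) × 100
= (49 / 145) × 100
≈ 33.79%

33.79%


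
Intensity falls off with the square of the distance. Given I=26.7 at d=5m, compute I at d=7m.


I₁d₁² = I₂d₂²
I₂ = I₁ × (d₁/d₂)²
= 26.7 × (5/7)²
= 26.7 × 25/49
= 667.5/49
≈ 13.6224

13.6224


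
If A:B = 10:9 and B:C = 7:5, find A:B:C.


Match B: multiply A:B by 7 → 70:63
Multiply B:C by 9 → 63:45
Combined: 70:63:45
GCD = 1
= 70:63:45

70:63:45


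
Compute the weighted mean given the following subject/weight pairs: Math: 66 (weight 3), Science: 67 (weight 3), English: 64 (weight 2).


Numerator = 66×3 + 67×3 + 64×2
= 198 + 201 + 128
= 527
Total weight = 8
Weighted avg = 527/8
= 65.88

65.88


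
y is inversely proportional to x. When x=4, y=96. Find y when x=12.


Inverse proportion: x × y = constant
k = 4 × 96 = 384
y₂ = k / 12 = 384 / 12
= 32.00

32.00


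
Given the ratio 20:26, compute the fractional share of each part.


Total parts = 20 + 26 = 46
First part: 20/46 = 10/23
Second part: 26/46 = 13/23
= 10/23 and 13/23

10/23 and 13/23


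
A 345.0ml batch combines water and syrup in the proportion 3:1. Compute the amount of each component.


Total parts = 3 + 1 = 4
water: 345.0 × 3/4 = 258.8ml
syrup: 345.0 × 1/4 = 86.3ml
= 258.8ml and 86.3ml

258.8ml and 86.3ml


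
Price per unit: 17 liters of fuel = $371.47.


Unit rate = total / quantity
= 371.47 / 17
= $21.85 per unit

$21.85 per unit


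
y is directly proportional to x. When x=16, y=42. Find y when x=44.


Direct proportion: y/x = constant
k = 42/16 = 2.6250
y₂ = k × 44 = 42 × 44 / 16 = 1848/16
= 115.50

115.50


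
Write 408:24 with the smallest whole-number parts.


GCD(408, 24) = 24
408/24 : 24/24
= 17:1

17:1


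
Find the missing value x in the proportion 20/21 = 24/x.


Cross multiply: 20 × x = 21 × 24
20x = 504
x = 504 / 20
= 25.20

25.20


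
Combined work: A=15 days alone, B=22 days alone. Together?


Rate of A = 1/15 per day
Rate of B = 1/22 per day
Combined rate = 1/15 + 1/22 = 37/330 ≈ 0.1121 per day
Days = 1 / combined rate = 330/37
≈ 8.92 days

8.92 days


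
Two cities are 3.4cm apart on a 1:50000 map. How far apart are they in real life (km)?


Real distance = map distance × scale
= 3.4cm × 50000
= 170000 cm = 1700.0 m
= 1.700 km

1.700 km


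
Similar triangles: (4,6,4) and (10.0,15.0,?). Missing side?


Scale factor = 10.0/4 = 2.5
Missing side = 4 × 2.5
= 10.0

10.0


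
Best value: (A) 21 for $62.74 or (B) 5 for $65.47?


Deal A: $62.74/21 = $2.9876/unit
Deal B: $65.47/5 = $13.0940/unit
A is cheaper per unit
= Deal A

Deal A


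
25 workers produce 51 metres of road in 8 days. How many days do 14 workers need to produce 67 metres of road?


Days ∝ work / workers, so d₂ = d₁ × (m₁/m₂) × (w₂/w₁)
Workers factor (inverse): 25/14 ≈ 1.7857
Work factor (direct): 67/51 ≈ 1.3137
d₂ = 8 × 25/14 × 67/51 = (8 × 25 × 67) / (14 × 51) = 13400/714
≈ 18.77 days

18.77 days


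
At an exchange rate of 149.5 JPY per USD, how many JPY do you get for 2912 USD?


Amount × rate = 2912 × 149.5
= 435344.00 JPY

435344.00 JPY


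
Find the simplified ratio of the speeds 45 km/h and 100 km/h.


Ratio = 45:100
GCD = 5
Simplified = 9:20
Time ratio (same distance) = 20:9
Speed ratio = 9:20

9:20


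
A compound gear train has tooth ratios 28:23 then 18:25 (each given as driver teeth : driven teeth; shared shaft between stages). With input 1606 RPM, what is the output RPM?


Stage 1: RPM_B = RPM_A × t_A/t_B = 1606 × 28/23 = 44968/23 ≈ 1955.13
B and C share a shaft → RPM_C = RPM_B
Stage 2: RPM_D = RPM_C × t_C/t_D = RPM_A × (t_A×t_C)/(t_B×t_D)
Overall ratio = (28×18)/(23×25) = 504/575
RPM_D = 1606 × 504/575 = 809424/575
≈ 1407.69 RPM

1407.69 RPM


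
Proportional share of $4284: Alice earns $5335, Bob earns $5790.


Total income = 5335 + 5790 = $11125
Alice: $4284 × 5335/11125 = $2054.39
Bob: $4284 × 5790/11125 = $2229.61
= Alice: $2054.39, Bob: $2229.61

Alice: $2054.39, Bob: $2229.61


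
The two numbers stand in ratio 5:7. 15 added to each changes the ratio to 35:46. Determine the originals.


Let A = 5k, B = 7k.
(5k + 15) / (7k + 15) = 35/46
Cross-multiply: 46(5k + 15) = 35(7k + 15)
230k + 690 = 245k + 525
230k - 245k = 525 - 690
-15k = -165
k = -165/-15 = 11
A = 5×11 = 55, B = 7×11 = 77
= A = 55, B = 77

A = 55, B = 77


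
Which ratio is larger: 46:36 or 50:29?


46/36 = 1.2778
50/29 = 1.7241
1.2778 < 1.7241, so 46:36 is less
= 50:29

50:29


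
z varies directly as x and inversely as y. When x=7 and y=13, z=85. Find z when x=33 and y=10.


z = k·x/y
Solve for k using the known point: k = z·y/x = 85×13/7 = 1105/7 ≈ 157.8571
Now evaluate at x=33, y=10:
z = k × 33 / 10 = (1105 × 33) / (7 × 10) = 36465/70
≈ 520.9286

520.9286


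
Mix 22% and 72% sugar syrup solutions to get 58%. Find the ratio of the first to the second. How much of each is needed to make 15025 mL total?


Let x parts of 22% mix with y parts of 72%.
22x + 72y = 58(x + y)
22x + 72y = 58x + 58y
x(22 - 58) = y(58 - 72)
x/y = (72 - 58)/(58 - 22) = 14/36
Simplify: 7:18
Total parts = 25; one part = 15025/25 = 601.00 mL
22% solution: 7×601.00 = 4207.00 mL
72% solution: 18×601.00 = 10818.00 mL
= ratio 7:18; 4207.00 mL and 10818.00 mL

ratio 7:18; 4207.00 mL and 10818.00 mL


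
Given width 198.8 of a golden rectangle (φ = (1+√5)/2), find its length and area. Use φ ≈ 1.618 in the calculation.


φ = (1 + √5) / 2 ≈ 1.618
Length = width × φ = 198.8 × 1.618 = 321.6584
≈ 321.66
Area = width × length = 198.8 × 321.6584 = 63945.68992 ≈ 63945.69
= Length: 321.66, Area: 63945.69

Length: 321.66, Area: 63945.69


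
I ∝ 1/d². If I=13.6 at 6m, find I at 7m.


I₁d₁² = I₂d₂²
I₂ = I₁ × (d₁/d₂)²
= 13.6 × (6/7)²
= 13.6 × 36/49
= 489.6/49
≈ 9.9918

9.9918
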